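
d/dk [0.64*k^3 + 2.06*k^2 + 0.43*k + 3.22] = 1.92*k^2 + 4.12*k + 0.43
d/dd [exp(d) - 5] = exp(d)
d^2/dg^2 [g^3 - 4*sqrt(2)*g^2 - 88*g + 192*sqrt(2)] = 6*g - 8*sqrt(2)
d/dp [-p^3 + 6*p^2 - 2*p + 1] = -3*p^2 + 12*p - 2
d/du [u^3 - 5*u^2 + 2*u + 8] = 3*u^2 - 10*u + 2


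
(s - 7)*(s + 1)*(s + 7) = s^3 + s^2 - 49*s - 49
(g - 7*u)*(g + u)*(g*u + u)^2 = g^4*u^2 - 6*g^3*u^3 + 2*g^3*u^2 - 7*g^2*u^4 - 12*g^2*u^3 + g^2*u^2 - 14*g*u^4 - 6*g*u^3 - 7*u^4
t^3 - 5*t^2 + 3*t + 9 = (t - 3)^2*(t + 1)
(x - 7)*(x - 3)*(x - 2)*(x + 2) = x^4 - 10*x^3 + 17*x^2 + 40*x - 84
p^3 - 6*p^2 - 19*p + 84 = (p - 7)*(p - 3)*(p + 4)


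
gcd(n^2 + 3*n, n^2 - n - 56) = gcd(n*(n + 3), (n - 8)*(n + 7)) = 1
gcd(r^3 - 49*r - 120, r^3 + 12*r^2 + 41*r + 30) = r + 5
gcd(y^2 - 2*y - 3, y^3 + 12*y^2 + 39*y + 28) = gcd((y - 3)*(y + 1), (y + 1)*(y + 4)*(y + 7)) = y + 1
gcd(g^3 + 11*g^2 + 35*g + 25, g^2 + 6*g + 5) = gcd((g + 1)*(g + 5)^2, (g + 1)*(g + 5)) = g^2 + 6*g + 5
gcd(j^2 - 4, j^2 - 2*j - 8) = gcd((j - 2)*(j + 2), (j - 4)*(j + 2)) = j + 2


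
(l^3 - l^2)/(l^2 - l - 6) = l^2*(1 - l)/(-l^2 + l + 6)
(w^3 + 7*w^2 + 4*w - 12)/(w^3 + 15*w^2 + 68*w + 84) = (w - 1)/(w + 7)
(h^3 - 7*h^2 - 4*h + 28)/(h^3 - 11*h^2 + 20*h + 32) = (h^3 - 7*h^2 - 4*h + 28)/(h^3 - 11*h^2 + 20*h + 32)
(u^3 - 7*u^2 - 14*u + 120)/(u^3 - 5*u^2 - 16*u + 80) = (u - 6)/(u - 4)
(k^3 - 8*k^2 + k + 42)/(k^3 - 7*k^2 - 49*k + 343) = (k^2 - k - 6)/(k^2 - 49)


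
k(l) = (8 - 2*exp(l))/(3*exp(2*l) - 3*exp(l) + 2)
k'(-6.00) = 0.01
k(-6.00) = 4.01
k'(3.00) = 0.02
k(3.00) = -0.03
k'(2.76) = 0.02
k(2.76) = -0.03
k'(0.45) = -2.91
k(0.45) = 1.04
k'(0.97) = -0.76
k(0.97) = 0.18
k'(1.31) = -0.27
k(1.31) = 0.02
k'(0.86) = -1.04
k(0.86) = 0.28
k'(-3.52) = 0.15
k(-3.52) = 4.15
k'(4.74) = 0.01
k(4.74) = -0.01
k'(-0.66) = -1.06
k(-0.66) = 5.57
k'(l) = (8 - 2*exp(l))*(-6*exp(2*l) + 3*exp(l))/(3*exp(2*l) - 3*exp(l) + 2)^2 - 2*exp(l)/(3*exp(2*l) - 3*exp(l) + 2) = (6*exp(2*l) - 48*exp(l) + 20)*exp(l)/(9*exp(4*l) - 18*exp(3*l) + 21*exp(2*l) - 12*exp(l) + 4)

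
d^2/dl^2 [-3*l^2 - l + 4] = -6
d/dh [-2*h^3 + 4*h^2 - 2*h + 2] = -6*h^2 + 8*h - 2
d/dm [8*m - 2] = 8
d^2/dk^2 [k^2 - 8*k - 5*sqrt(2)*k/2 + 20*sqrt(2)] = 2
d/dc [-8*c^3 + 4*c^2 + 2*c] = -24*c^2 + 8*c + 2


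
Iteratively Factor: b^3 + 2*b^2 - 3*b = (b - 1)*(b^2 + 3*b) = b*(b - 1)*(b + 3)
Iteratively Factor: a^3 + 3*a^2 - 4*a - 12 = (a + 3)*(a^2 - 4) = (a + 2)*(a + 3)*(a - 2)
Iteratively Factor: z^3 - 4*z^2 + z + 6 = (z - 2)*(z^2 - 2*z - 3) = (z - 2)*(z + 1)*(z - 3)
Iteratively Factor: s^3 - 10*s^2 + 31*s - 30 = (s - 3)*(s^2 - 7*s + 10) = (s - 5)*(s - 3)*(s - 2)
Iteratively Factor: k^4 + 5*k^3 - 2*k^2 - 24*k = (k - 2)*(k^3 + 7*k^2 + 12*k) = (k - 2)*(k + 4)*(k^2 + 3*k) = (k - 2)*(k + 3)*(k + 4)*(k)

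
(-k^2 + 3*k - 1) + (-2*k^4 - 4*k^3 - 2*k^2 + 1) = -2*k^4 - 4*k^3 - 3*k^2 + 3*k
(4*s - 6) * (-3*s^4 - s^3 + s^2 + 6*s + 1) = -12*s^5 + 14*s^4 + 10*s^3 + 18*s^2 - 32*s - 6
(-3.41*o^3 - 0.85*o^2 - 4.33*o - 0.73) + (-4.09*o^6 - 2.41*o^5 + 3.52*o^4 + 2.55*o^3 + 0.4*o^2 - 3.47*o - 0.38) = -4.09*o^6 - 2.41*o^5 + 3.52*o^4 - 0.86*o^3 - 0.45*o^2 - 7.8*o - 1.11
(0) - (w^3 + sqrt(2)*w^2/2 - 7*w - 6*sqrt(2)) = -w^3 - sqrt(2)*w^2/2 + 7*w + 6*sqrt(2)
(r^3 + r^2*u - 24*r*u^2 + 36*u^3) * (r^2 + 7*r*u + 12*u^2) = r^5 + 8*r^4*u - 5*r^3*u^2 - 120*r^2*u^3 - 36*r*u^4 + 432*u^5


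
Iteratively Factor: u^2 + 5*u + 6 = (u + 2)*(u + 3)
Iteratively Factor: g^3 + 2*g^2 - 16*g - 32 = (g - 4)*(g^2 + 6*g + 8) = (g - 4)*(g + 4)*(g + 2)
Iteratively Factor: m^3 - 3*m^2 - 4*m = (m - 4)*(m^2 + m) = m*(m - 4)*(m + 1)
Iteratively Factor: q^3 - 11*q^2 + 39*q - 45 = (q - 3)*(q^2 - 8*q + 15) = (q - 3)^2*(q - 5)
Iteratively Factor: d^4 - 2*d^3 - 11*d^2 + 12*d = (d - 4)*(d^3 + 2*d^2 - 3*d) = d*(d - 4)*(d^2 + 2*d - 3) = d*(d - 4)*(d + 3)*(d - 1)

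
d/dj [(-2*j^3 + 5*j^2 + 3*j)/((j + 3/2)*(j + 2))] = 2*(-4*j^4 - 28*j^3 - 7*j^2 + 60*j + 18)/(4*j^4 + 28*j^3 + 73*j^2 + 84*j + 36)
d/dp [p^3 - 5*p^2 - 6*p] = 3*p^2 - 10*p - 6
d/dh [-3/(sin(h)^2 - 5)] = 12*sin(2*h)/(cos(2*h) + 9)^2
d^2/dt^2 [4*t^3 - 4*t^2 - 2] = 24*t - 8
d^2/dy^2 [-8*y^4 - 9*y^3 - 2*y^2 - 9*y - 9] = -96*y^2 - 54*y - 4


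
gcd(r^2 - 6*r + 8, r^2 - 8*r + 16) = r - 4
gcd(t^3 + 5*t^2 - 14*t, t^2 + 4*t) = t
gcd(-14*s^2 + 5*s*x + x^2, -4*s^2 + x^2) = -2*s + x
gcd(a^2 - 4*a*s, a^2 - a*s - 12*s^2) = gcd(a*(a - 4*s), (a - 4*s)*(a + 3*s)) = -a + 4*s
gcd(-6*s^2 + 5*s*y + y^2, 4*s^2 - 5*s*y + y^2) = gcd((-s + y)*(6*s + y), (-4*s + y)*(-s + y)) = -s + y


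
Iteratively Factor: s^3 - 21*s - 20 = (s + 4)*(s^2 - 4*s - 5) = (s + 1)*(s + 4)*(s - 5)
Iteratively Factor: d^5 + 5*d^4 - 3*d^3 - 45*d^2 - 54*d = (d)*(d^4 + 5*d^3 - 3*d^2 - 45*d - 54) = d*(d + 3)*(d^3 + 2*d^2 - 9*d - 18) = d*(d - 3)*(d + 3)*(d^2 + 5*d + 6) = d*(d - 3)*(d + 2)*(d + 3)*(d + 3)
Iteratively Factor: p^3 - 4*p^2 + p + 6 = (p - 2)*(p^2 - 2*p - 3) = (p - 2)*(p + 1)*(p - 3)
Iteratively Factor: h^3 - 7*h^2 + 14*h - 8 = (h - 2)*(h^2 - 5*h + 4) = (h - 2)*(h - 1)*(h - 4)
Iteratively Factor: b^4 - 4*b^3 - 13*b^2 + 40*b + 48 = (b + 3)*(b^3 - 7*b^2 + 8*b + 16) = (b + 1)*(b + 3)*(b^2 - 8*b + 16) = (b - 4)*(b + 1)*(b + 3)*(b - 4)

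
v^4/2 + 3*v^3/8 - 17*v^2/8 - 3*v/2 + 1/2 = (v/2 + 1)*(v - 2)*(v - 1/4)*(v + 1)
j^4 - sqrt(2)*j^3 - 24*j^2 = j^2*(j - 4*sqrt(2))*(j + 3*sqrt(2))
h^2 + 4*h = h*(h + 4)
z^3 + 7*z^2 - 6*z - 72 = (z - 3)*(z + 4)*(z + 6)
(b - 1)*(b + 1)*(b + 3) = b^3 + 3*b^2 - b - 3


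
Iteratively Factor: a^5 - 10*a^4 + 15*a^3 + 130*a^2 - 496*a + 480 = (a - 5)*(a^4 - 5*a^3 - 10*a^2 + 80*a - 96) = (a - 5)*(a + 4)*(a^3 - 9*a^2 + 26*a - 24) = (a - 5)*(a - 2)*(a + 4)*(a^2 - 7*a + 12) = (a - 5)*(a - 3)*(a - 2)*(a + 4)*(a - 4)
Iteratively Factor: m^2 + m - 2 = (m + 2)*(m - 1)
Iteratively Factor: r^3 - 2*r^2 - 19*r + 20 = (r - 5)*(r^2 + 3*r - 4) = (r - 5)*(r - 1)*(r + 4)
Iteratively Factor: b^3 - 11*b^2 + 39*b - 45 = (b - 3)*(b^2 - 8*b + 15) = (b - 5)*(b - 3)*(b - 3)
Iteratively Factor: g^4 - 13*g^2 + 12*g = (g)*(g^3 - 13*g + 12) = g*(g - 1)*(g^2 + g - 12) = g*(g - 3)*(g - 1)*(g + 4)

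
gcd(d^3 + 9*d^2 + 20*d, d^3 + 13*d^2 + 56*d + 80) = d^2 + 9*d + 20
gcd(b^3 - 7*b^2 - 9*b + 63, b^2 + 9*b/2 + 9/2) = b + 3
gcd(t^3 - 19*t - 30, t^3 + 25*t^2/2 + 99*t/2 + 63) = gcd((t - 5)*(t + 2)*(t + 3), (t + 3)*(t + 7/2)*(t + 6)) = t + 3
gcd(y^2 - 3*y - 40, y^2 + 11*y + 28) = 1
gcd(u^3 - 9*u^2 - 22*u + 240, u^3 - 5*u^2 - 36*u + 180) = u - 6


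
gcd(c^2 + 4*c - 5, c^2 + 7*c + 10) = c + 5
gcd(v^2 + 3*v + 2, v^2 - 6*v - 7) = v + 1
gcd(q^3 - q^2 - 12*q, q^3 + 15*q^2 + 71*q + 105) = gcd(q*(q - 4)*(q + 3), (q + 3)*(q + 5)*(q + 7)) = q + 3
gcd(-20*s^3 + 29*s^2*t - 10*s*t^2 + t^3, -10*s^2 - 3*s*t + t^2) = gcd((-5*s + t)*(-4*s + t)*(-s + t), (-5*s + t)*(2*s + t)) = 5*s - t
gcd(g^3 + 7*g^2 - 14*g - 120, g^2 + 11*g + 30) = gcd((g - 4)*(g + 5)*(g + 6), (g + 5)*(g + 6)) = g^2 + 11*g + 30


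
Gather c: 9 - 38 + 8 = -21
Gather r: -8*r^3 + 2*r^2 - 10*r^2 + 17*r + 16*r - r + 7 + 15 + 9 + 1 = -8*r^3 - 8*r^2 + 32*r + 32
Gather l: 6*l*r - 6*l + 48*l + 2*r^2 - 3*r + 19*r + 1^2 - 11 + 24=l*(6*r + 42) + 2*r^2 + 16*r + 14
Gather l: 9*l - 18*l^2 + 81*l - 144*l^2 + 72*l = -162*l^2 + 162*l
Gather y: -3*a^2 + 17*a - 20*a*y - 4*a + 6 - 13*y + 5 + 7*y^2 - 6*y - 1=-3*a^2 + 13*a + 7*y^2 + y*(-20*a - 19) + 10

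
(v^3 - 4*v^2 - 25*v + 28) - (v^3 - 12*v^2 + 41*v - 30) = 8*v^2 - 66*v + 58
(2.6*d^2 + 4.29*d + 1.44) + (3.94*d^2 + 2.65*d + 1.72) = 6.54*d^2 + 6.94*d + 3.16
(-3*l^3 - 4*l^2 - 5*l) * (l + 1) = -3*l^4 - 7*l^3 - 9*l^2 - 5*l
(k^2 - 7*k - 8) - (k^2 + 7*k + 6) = -14*k - 14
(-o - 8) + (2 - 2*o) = -3*o - 6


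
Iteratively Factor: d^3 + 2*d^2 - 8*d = (d + 4)*(d^2 - 2*d) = d*(d + 4)*(d - 2)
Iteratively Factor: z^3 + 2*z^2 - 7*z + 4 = (z - 1)*(z^2 + 3*z - 4) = (z - 1)*(z + 4)*(z - 1)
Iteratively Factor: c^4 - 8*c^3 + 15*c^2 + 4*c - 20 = (c - 5)*(c^3 - 3*c^2 + 4) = (c - 5)*(c - 2)*(c^2 - c - 2) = (c - 5)*(c - 2)^2*(c + 1)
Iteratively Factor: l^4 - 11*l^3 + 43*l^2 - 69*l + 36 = (l - 1)*(l^3 - 10*l^2 + 33*l - 36) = (l - 3)*(l - 1)*(l^2 - 7*l + 12) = (l - 4)*(l - 3)*(l - 1)*(l - 3)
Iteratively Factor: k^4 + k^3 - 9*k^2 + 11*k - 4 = (k - 1)*(k^3 + 2*k^2 - 7*k + 4) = (k - 1)^2*(k^2 + 3*k - 4) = (k - 1)^3*(k + 4)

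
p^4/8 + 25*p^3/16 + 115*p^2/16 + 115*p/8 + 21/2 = (p/4 + 1)*(p/2 + 1)*(p + 3)*(p + 7/2)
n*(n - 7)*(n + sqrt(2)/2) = n^3 - 7*n^2 + sqrt(2)*n^2/2 - 7*sqrt(2)*n/2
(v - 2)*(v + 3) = v^2 + v - 6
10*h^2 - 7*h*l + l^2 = (-5*h + l)*(-2*h + l)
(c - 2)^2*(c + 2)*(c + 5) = c^4 + 3*c^3 - 14*c^2 - 12*c + 40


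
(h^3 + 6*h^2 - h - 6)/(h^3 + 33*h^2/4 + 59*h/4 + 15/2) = 4*(h - 1)/(4*h + 5)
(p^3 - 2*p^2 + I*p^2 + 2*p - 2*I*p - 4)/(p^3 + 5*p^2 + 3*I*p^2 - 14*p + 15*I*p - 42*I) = (p^2 + I*p + 2)/(p^2 + p*(7 + 3*I) + 21*I)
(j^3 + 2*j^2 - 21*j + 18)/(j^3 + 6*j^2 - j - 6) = (j - 3)/(j + 1)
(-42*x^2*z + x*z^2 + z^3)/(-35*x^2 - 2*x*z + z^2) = z*(42*x^2 - x*z - z^2)/(35*x^2 + 2*x*z - z^2)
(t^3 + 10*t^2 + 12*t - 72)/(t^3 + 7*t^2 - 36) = (t + 6)/(t + 3)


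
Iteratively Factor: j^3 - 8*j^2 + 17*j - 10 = (j - 1)*(j^2 - 7*j + 10) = (j - 2)*(j - 1)*(j - 5)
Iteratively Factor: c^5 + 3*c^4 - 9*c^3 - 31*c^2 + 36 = (c + 2)*(c^4 + c^3 - 11*c^2 - 9*c + 18) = (c + 2)^2*(c^3 - c^2 - 9*c + 9) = (c + 2)^2*(c + 3)*(c^2 - 4*c + 3) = (c - 3)*(c + 2)^2*(c + 3)*(c - 1)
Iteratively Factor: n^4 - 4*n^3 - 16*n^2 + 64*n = (n)*(n^3 - 4*n^2 - 16*n + 64) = n*(n - 4)*(n^2 - 16) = n*(n - 4)^2*(n + 4)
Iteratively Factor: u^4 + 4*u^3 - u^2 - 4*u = (u)*(u^3 + 4*u^2 - u - 4) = u*(u + 4)*(u^2 - 1) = u*(u + 1)*(u + 4)*(u - 1)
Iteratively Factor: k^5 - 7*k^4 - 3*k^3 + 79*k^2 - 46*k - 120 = (k - 5)*(k^4 - 2*k^3 - 13*k^2 + 14*k + 24) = (k - 5)*(k - 2)*(k^3 - 13*k - 12) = (k - 5)*(k - 2)*(k + 3)*(k^2 - 3*k - 4) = (k - 5)*(k - 4)*(k - 2)*(k + 3)*(k + 1)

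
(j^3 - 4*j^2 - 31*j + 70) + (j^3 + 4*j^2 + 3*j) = 2*j^3 - 28*j + 70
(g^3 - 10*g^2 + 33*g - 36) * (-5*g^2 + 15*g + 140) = -5*g^5 + 65*g^4 - 175*g^3 - 725*g^2 + 4080*g - 5040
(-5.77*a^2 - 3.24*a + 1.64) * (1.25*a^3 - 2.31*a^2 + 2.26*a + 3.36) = -7.2125*a^5 + 9.2787*a^4 - 3.5058*a^3 - 30.498*a^2 - 7.18*a + 5.5104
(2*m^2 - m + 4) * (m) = 2*m^3 - m^2 + 4*m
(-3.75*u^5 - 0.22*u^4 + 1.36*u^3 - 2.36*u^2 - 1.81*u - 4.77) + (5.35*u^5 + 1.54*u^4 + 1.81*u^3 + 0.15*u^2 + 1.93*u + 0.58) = 1.6*u^5 + 1.32*u^4 + 3.17*u^3 - 2.21*u^2 + 0.12*u - 4.19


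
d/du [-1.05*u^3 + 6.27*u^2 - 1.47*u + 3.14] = -3.15*u^2 + 12.54*u - 1.47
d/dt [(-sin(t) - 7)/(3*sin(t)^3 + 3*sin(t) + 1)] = (6*sin(t)^3 + 63*sin(t)^2 + 20)*cos(t)/(3*sin(t)^3 + 3*sin(t) + 1)^2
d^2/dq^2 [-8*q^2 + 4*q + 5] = -16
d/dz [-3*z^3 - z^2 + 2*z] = -9*z^2 - 2*z + 2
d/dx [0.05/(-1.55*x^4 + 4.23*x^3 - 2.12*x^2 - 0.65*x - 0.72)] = (0.31*x^3 - 0.6345*x^2 + 0.212*x + 0.0325)/(1.55*x^4 - 4.23*x^3 + 2.12*x^2 + 0.65*x + 0.72)^2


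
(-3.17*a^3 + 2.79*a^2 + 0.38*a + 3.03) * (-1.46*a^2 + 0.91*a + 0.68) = 4.6282*a^5 - 6.9581*a^4 - 0.1715*a^3 - 2.1808*a^2 + 3.0157*a + 2.0604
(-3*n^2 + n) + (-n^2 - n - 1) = -4*n^2 - 1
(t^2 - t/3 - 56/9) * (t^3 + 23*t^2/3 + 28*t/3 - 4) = t^5 + 22*t^4/3 + 5*t^3/9 - 1480*t^2/27 - 1532*t/27 + 224/9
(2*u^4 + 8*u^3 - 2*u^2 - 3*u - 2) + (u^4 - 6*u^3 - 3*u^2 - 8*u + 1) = 3*u^4 + 2*u^3 - 5*u^2 - 11*u - 1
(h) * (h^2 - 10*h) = h^3 - 10*h^2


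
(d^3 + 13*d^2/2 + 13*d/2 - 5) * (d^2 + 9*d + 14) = d^5 + 31*d^4/2 + 79*d^3 + 289*d^2/2 + 46*d - 70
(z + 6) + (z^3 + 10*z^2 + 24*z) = z^3 + 10*z^2 + 25*z + 6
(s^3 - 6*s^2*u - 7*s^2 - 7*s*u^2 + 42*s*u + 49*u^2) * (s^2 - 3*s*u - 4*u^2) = s^5 - 9*s^4*u - 7*s^4 + 7*s^3*u^2 + 63*s^3*u + 45*s^2*u^3 - 49*s^2*u^2 + 28*s*u^4 - 315*s*u^3 - 196*u^4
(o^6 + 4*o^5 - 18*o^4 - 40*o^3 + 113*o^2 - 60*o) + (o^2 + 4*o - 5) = o^6 + 4*o^5 - 18*o^4 - 40*o^3 + 114*o^2 - 56*o - 5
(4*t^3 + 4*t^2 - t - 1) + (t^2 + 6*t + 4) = 4*t^3 + 5*t^2 + 5*t + 3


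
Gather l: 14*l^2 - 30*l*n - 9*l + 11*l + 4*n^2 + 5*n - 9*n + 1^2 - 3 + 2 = 14*l^2 + l*(2 - 30*n) + 4*n^2 - 4*n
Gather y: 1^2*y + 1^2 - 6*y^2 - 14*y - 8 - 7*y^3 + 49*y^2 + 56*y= -7*y^3 + 43*y^2 + 43*y - 7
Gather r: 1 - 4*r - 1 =-4*r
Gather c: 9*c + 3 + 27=9*c + 30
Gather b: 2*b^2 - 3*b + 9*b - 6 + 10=2*b^2 + 6*b + 4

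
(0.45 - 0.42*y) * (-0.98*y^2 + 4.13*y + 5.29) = 0.4116*y^3 - 2.1756*y^2 - 0.3633*y + 2.3805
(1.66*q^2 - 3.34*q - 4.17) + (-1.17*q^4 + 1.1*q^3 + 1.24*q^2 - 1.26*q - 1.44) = -1.17*q^4 + 1.1*q^3 + 2.9*q^2 - 4.6*q - 5.61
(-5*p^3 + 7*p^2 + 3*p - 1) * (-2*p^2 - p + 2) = 10*p^5 - 9*p^4 - 23*p^3 + 13*p^2 + 7*p - 2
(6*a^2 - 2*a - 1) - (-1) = 6*a^2 - 2*a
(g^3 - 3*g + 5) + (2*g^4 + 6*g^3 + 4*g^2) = 2*g^4 + 7*g^3 + 4*g^2 - 3*g + 5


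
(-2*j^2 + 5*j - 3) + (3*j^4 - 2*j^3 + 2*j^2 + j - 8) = 3*j^4 - 2*j^3 + 6*j - 11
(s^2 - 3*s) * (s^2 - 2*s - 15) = s^4 - 5*s^3 - 9*s^2 + 45*s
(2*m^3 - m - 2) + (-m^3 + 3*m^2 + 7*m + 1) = m^3 + 3*m^2 + 6*m - 1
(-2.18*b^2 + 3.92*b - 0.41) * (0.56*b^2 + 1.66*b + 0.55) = -1.2208*b^4 - 1.4236*b^3 + 5.0786*b^2 + 1.4754*b - 0.2255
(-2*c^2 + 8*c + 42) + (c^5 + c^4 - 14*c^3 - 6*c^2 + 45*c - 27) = c^5 + c^4 - 14*c^3 - 8*c^2 + 53*c + 15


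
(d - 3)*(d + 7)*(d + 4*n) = d^3 + 4*d^2*n + 4*d^2 + 16*d*n - 21*d - 84*n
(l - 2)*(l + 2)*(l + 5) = l^3 + 5*l^2 - 4*l - 20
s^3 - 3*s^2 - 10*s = s*(s - 5)*(s + 2)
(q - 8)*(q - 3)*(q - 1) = q^3 - 12*q^2 + 35*q - 24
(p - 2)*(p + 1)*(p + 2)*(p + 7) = p^4 + 8*p^3 + 3*p^2 - 32*p - 28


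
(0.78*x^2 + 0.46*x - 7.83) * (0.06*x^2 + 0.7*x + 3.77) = 0.0468*x^4 + 0.5736*x^3 + 2.7928*x^2 - 3.7468*x - 29.5191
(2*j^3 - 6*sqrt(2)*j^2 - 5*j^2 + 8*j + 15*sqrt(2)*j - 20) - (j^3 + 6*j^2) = j^3 - 11*j^2 - 6*sqrt(2)*j^2 + 8*j + 15*sqrt(2)*j - 20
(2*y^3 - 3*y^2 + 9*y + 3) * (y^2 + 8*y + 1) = 2*y^5 + 13*y^4 - 13*y^3 + 72*y^2 + 33*y + 3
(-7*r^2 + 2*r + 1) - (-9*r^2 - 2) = 2*r^2 + 2*r + 3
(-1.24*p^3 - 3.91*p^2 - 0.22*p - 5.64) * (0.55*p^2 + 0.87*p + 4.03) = -0.682*p^5 - 3.2293*p^4 - 8.5199*p^3 - 19.0507*p^2 - 5.7934*p - 22.7292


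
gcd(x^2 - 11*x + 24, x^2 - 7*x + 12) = x - 3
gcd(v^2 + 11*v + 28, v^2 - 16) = v + 4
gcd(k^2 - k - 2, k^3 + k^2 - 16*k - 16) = k + 1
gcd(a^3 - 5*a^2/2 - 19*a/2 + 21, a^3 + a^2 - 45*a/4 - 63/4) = a^2 - a/2 - 21/2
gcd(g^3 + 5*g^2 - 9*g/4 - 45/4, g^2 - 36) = 1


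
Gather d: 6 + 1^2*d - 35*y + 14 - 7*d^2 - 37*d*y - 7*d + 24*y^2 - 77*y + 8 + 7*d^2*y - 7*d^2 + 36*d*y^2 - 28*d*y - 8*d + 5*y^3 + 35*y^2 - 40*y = d^2*(7*y - 14) + d*(36*y^2 - 65*y - 14) + 5*y^3 + 59*y^2 - 152*y + 28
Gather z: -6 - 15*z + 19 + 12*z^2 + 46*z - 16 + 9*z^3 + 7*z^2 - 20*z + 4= 9*z^3 + 19*z^2 + 11*z + 1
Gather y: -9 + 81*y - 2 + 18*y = 99*y - 11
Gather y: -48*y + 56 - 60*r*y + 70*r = 70*r + y*(-60*r - 48) + 56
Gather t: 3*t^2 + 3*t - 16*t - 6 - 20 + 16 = 3*t^2 - 13*t - 10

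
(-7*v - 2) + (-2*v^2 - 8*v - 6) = -2*v^2 - 15*v - 8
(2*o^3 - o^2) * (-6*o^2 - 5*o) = -12*o^5 - 4*o^4 + 5*o^3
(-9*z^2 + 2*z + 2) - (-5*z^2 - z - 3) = -4*z^2 + 3*z + 5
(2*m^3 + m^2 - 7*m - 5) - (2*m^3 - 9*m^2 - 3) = 10*m^2 - 7*m - 2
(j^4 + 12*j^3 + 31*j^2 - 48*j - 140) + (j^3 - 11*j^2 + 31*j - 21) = j^4 + 13*j^3 + 20*j^2 - 17*j - 161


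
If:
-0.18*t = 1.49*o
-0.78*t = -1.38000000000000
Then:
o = -0.21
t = 1.77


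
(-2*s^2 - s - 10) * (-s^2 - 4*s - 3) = 2*s^4 + 9*s^3 + 20*s^2 + 43*s + 30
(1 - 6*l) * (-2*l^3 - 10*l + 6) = 12*l^4 - 2*l^3 + 60*l^2 - 46*l + 6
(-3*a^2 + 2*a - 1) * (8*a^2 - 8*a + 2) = -24*a^4 + 40*a^3 - 30*a^2 + 12*a - 2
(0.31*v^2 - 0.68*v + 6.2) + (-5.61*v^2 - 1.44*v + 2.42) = -5.3*v^2 - 2.12*v + 8.62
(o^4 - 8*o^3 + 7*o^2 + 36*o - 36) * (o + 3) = o^5 - 5*o^4 - 17*o^3 + 57*o^2 + 72*o - 108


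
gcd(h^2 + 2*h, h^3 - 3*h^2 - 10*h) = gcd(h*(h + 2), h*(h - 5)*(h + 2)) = h^2 + 2*h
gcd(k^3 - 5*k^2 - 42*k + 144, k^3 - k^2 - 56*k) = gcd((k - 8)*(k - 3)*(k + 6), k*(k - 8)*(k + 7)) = k - 8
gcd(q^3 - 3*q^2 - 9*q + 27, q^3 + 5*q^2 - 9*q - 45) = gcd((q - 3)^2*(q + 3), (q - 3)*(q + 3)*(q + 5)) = q^2 - 9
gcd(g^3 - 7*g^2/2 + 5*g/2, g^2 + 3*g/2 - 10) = g - 5/2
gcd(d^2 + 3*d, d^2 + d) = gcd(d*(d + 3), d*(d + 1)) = d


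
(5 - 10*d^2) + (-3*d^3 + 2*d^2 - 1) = -3*d^3 - 8*d^2 + 4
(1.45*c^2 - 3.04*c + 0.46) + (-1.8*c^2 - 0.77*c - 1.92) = -0.35*c^2 - 3.81*c - 1.46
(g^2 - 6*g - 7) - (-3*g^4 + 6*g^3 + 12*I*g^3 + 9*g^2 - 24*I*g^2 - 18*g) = 3*g^4 - 6*g^3 - 12*I*g^3 - 8*g^2 + 24*I*g^2 + 12*g - 7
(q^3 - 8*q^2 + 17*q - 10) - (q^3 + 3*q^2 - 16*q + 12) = -11*q^2 + 33*q - 22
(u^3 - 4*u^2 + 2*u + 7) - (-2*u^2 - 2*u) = u^3 - 2*u^2 + 4*u + 7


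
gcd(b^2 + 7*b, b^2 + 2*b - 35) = b + 7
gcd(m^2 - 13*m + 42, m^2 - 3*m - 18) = m - 6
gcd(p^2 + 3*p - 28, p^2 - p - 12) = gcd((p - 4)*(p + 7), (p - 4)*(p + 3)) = p - 4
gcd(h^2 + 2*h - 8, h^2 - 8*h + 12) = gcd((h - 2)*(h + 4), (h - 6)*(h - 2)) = h - 2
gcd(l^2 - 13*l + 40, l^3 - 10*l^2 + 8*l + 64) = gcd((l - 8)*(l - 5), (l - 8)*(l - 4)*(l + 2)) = l - 8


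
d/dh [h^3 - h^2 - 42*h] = 3*h^2 - 2*h - 42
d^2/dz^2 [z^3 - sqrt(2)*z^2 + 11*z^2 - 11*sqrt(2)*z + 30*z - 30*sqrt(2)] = 6*z - 2*sqrt(2) + 22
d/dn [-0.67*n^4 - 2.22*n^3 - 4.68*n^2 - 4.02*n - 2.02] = -2.68*n^3 - 6.66*n^2 - 9.36*n - 4.02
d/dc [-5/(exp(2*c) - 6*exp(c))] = 10*(exp(c) - 3)*exp(-c)/(exp(c) - 6)^2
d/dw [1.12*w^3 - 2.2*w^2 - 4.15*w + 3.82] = 3.36*w^2 - 4.4*w - 4.15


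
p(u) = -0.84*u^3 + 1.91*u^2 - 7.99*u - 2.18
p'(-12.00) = -416.71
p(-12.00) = 1820.26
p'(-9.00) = -246.49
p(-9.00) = 836.80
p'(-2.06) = -26.55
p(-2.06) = 29.73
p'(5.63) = -66.36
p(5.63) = -136.52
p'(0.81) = -6.55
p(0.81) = -7.85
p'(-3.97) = -62.87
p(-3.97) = 112.20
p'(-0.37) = -9.75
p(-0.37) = 1.08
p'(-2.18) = -28.29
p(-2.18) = 33.02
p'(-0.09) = -8.35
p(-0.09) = -1.44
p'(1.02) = -6.72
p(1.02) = -9.23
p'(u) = -2.52*u^2 + 3.82*u - 7.99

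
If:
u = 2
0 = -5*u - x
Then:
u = 2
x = -10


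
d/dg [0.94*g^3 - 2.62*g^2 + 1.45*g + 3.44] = 2.82*g^2 - 5.24*g + 1.45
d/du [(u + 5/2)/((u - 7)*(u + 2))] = (-u^2 - 5*u - 3/2)/(u^4 - 10*u^3 - 3*u^2 + 140*u + 196)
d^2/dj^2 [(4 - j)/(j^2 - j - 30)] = 2*((j - 4)*(2*j - 1)^2 + (3*j - 5)*(-j^2 + j + 30))/(-j^2 + j + 30)^3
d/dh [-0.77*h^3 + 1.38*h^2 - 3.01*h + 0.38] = -2.31*h^2 + 2.76*h - 3.01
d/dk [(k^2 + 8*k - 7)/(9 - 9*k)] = (-k^2 + 2*k + 1)/(9*(k^2 - 2*k + 1))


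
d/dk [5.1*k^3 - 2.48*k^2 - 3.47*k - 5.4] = 15.3*k^2 - 4.96*k - 3.47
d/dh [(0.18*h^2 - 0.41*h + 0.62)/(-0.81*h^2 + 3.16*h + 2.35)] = (0.2367*h^2 + 1.8504*h - 2.9227)/(0.6561*h^4 - 5.1192*h^3 + 6.1786*h^2 + 14.852*h + 5.5225)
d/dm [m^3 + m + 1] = 3*m^2 + 1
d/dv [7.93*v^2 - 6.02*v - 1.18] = 15.86*v - 6.02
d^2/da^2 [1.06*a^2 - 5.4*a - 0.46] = 2.12000000000000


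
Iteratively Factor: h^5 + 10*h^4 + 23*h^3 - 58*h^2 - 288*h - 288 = (h + 4)*(h^4 + 6*h^3 - h^2 - 54*h - 72) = (h + 3)*(h + 4)*(h^3 + 3*h^2 - 10*h - 24) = (h + 2)*(h + 3)*(h + 4)*(h^2 + h - 12) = (h + 2)*(h + 3)*(h + 4)^2*(h - 3)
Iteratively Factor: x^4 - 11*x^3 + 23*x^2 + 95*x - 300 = (x - 5)*(x^3 - 6*x^2 - 7*x + 60) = (x - 5)*(x + 3)*(x^2 - 9*x + 20) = (x - 5)*(x - 4)*(x + 3)*(x - 5)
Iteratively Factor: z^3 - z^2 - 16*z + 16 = (z + 4)*(z^2 - 5*z + 4) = (z - 1)*(z + 4)*(z - 4)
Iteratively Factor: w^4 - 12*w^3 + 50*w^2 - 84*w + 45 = (w - 5)*(w^3 - 7*w^2 + 15*w - 9) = (w - 5)*(w - 3)*(w^2 - 4*w + 3) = (w - 5)*(w - 3)*(w - 1)*(w - 3)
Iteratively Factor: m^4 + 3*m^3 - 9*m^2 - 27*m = (m)*(m^3 + 3*m^2 - 9*m - 27) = m*(m + 3)*(m^2 - 9) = m*(m - 3)*(m + 3)*(m + 3)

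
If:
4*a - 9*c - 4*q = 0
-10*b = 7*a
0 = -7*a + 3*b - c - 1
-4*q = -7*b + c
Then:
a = -80/817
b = 56/817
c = -89/817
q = 481/3268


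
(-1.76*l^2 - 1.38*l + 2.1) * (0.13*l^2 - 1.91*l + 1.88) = -0.2288*l^4 + 3.1822*l^3 - 0.4*l^2 - 6.6054*l + 3.948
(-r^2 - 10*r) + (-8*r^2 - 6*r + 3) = -9*r^2 - 16*r + 3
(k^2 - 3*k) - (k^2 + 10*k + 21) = -13*k - 21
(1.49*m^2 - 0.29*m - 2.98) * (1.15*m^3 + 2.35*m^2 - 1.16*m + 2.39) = 1.7135*m^5 + 3.168*m^4 - 5.8369*m^3 - 3.1055*m^2 + 2.7637*m - 7.1222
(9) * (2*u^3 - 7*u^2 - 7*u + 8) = 18*u^3 - 63*u^2 - 63*u + 72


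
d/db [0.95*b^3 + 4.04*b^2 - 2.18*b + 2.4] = 2.85*b^2 + 8.08*b - 2.18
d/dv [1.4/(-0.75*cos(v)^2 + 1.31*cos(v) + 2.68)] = (1.834 - 2.1*cos(v))*sin(v)/(-0.75*cos(v)^2 + 1.31*cos(v) + 2.68)^2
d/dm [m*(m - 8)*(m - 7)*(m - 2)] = 4*m^3 - 51*m^2 + 172*m - 112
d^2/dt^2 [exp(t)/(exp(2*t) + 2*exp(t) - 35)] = (exp(4*t) - 2*exp(3*t) + 210*exp(2*t) + 70*exp(t) + 1225)*exp(t)/(exp(6*t) + 6*exp(5*t) - 93*exp(4*t) - 412*exp(3*t) + 3255*exp(2*t) + 7350*exp(t) - 42875)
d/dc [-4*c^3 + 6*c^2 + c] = -12*c^2 + 12*c + 1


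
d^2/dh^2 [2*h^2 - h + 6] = 4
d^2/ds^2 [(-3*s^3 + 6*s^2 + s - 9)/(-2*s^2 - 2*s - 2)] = (5*s^3 + 54*s^2 + 39*s - 5)/(s^6 + 3*s^5 + 6*s^4 + 7*s^3 + 6*s^2 + 3*s + 1)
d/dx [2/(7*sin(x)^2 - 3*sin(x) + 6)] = 2*(3 - 14*sin(x))*cos(x)/(7*sin(x)^2 - 3*sin(x) + 6)^2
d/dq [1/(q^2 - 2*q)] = 2*(1 - q)/(q^2*(q - 2)^2)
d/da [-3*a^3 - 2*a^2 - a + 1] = -9*a^2 - 4*a - 1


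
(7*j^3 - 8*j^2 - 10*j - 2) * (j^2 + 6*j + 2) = 7*j^5 + 34*j^4 - 44*j^3 - 78*j^2 - 32*j - 4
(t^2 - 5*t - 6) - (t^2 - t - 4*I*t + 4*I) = -4*t + 4*I*t - 6 - 4*I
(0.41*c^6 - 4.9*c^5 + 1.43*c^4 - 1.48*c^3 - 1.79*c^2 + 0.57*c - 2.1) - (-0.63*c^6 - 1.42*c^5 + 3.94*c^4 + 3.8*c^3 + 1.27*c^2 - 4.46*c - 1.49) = 1.04*c^6 - 3.48*c^5 - 2.51*c^4 - 5.28*c^3 - 3.06*c^2 + 5.03*c - 0.61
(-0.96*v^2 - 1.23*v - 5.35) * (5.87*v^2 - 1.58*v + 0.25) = -5.6352*v^4 - 5.7033*v^3 - 29.7011*v^2 + 8.1455*v - 1.3375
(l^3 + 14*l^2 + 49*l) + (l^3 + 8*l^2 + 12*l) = 2*l^3 + 22*l^2 + 61*l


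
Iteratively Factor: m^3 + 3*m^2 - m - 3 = (m + 3)*(m^2 - 1) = (m - 1)*(m + 3)*(m + 1)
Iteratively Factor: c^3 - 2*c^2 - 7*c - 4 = (c + 1)*(c^2 - 3*c - 4) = (c - 4)*(c + 1)*(c + 1)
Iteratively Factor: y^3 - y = (y)*(y^2 - 1) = y*(y + 1)*(y - 1)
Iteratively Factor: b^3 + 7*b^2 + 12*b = (b + 4)*(b^2 + 3*b) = (b + 3)*(b + 4)*(b)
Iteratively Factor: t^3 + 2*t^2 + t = (t + 1)*(t^2 + t) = t*(t + 1)*(t + 1)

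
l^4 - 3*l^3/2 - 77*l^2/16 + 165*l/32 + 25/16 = (l - 5/2)*(l - 5/4)*(l + 1/4)*(l + 2)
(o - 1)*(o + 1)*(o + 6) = o^3 + 6*o^2 - o - 6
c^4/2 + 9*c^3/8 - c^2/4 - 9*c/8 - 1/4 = (c/2 + 1)*(c - 1)*(c + 1/4)*(c + 1)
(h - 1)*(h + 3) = h^2 + 2*h - 3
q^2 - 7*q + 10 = (q - 5)*(q - 2)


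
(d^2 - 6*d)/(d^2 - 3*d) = (d - 6)/(d - 3)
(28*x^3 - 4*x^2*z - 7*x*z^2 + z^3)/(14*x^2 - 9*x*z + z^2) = 2*x + z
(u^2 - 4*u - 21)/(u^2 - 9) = (u - 7)/(u - 3)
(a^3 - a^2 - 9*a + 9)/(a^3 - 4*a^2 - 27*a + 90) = (a^2 + 2*a - 3)/(a^2 - a - 30)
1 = 1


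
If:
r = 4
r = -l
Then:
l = -4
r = 4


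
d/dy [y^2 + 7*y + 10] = 2*y + 7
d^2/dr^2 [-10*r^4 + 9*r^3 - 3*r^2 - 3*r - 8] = -120*r^2 + 54*r - 6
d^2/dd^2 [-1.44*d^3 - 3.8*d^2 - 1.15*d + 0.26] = -8.64*d - 7.6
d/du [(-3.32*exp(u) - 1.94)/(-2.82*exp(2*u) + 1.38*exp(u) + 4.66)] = (-(3.32*exp(u) + 1.94)*(5.64*exp(u) - 1.38) + 9.3624*exp(2*u) - 4.5816*exp(u) - 15.4712)*exp(u)/(-2.82*exp(2*u) + 1.38*exp(u) + 4.66)^2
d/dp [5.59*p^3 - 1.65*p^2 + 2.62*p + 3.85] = 16.77*p^2 - 3.3*p + 2.62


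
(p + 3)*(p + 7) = p^2 + 10*p + 21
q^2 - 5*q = q*(q - 5)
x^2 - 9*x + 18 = (x - 6)*(x - 3)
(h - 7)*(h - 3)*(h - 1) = h^3 - 11*h^2 + 31*h - 21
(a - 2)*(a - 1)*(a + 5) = a^3 + 2*a^2 - 13*a + 10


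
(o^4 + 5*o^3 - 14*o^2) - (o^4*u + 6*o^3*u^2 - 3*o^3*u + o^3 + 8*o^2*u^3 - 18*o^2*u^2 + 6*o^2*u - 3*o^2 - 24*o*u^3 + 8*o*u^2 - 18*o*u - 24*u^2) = -o^4*u + o^4 - 6*o^3*u^2 + 3*o^3*u + 4*o^3 - 8*o^2*u^3 + 18*o^2*u^2 - 6*o^2*u - 11*o^2 + 24*o*u^3 - 8*o*u^2 + 18*o*u + 24*u^2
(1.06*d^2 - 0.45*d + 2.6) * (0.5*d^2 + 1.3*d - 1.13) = 0.53*d^4 + 1.153*d^3 - 0.4828*d^2 + 3.8885*d - 2.938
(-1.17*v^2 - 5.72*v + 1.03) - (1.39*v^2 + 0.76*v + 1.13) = -2.56*v^2 - 6.48*v - 0.0999999999999999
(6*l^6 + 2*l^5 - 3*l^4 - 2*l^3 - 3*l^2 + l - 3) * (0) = 0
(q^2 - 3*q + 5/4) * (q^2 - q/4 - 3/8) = q^4 - 13*q^3/4 + 13*q^2/8 + 13*q/16 - 15/32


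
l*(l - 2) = l^2 - 2*l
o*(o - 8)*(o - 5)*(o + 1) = o^4 - 12*o^3 + 27*o^2 + 40*o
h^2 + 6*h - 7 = (h - 1)*(h + 7)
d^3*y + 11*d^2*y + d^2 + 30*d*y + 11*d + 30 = (d + 5)*(d + 6)*(d*y + 1)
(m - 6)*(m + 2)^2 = m^3 - 2*m^2 - 20*m - 24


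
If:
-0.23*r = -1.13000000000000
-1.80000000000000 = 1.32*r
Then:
No Solution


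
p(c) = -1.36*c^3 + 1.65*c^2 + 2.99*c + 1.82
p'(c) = -4.08*c^2 + 3.3*c + 2.99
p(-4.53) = 148.56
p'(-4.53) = -95.68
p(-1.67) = 7.76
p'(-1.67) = -13.90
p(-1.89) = 11.24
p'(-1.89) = -17.82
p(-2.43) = 23.81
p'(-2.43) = -29.12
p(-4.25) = 123.32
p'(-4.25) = -84.73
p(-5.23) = 225.87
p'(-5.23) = -125.87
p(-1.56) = 6.33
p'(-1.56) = -12.09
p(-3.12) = 49.86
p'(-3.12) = -47.02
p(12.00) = -2074.78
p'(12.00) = -544.93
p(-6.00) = 337.04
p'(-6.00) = -163.69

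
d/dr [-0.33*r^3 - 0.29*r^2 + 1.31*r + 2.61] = -0.99*r^2 - 0.58*r + 1.31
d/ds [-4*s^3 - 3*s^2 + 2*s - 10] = -12*s^2 - 6*s + 2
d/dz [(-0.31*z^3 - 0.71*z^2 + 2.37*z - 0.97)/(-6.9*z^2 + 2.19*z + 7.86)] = (2.139*z^4 - 1.3578*z^3 + 7.48830000000001*z^2 - 24.5472*z + 20.7525)/(47.61*z^4 - 30.222*z^3 - 103.6719*z^2 + 34.4268*z + 61.7796)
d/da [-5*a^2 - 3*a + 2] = -10*a - 3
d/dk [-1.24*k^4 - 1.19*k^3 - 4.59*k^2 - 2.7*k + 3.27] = -4.96*k^3 - 3.57*k^2 - 9.18*k - 2.7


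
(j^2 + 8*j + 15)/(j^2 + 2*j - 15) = (j + 3)/(j - 3)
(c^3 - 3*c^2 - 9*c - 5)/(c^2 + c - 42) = (c^3 - 3*c^2 - 9*c - 5)/(c^2 + c - 42)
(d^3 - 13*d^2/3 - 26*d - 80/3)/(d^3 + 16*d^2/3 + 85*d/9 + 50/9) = 3*(d - 8)/(3*d + 5)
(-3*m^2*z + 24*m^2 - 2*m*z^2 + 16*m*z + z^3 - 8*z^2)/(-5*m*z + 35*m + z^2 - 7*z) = (3*m^2*z - 24*m^2 + 2*m*z^2 - 16*m*z - z^3 + 8*z^2)/(5*m*z - 35*m - z^2 + 7*z)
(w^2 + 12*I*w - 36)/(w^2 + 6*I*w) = (w + 6*I)/w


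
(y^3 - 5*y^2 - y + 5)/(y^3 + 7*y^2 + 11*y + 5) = (y^2 - 6*y + 5)/(y^2 + 6*y + 5)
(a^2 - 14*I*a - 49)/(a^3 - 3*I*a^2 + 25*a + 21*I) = (a - 7*I)/(a^2 + 4*I*a - 3)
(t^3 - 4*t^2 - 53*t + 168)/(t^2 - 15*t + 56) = (t^2 + 4*t - 21)/(t - 7)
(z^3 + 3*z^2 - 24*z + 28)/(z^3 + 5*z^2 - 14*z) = (z - 2)/z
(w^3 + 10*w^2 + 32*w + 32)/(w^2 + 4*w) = w + 6 + 8/w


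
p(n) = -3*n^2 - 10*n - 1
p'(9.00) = -64.00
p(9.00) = -334.00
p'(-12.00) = 62.00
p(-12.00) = -313.00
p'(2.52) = -25.12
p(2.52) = -45.25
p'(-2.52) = 5.12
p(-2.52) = 5.15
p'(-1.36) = -1.84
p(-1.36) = 7.05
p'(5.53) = -43.18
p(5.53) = -148.04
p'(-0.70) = -5.80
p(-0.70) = 4.53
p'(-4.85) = 19.10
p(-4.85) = -23.07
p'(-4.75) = 18.50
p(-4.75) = -21.19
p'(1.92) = -21.52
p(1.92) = -31.26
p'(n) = -6*n - 10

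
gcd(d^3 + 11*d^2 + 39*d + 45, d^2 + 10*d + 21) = d + 3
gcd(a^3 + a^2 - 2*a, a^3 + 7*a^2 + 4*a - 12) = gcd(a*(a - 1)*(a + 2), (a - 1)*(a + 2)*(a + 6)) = a^2 + a - 2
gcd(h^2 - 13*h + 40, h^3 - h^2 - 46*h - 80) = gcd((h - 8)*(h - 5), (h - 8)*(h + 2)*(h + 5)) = h - 8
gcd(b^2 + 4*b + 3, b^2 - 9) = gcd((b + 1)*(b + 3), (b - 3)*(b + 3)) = b + 3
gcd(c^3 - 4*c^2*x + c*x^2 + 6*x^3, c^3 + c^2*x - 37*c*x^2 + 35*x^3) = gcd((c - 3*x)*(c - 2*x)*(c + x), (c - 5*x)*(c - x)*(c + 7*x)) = 1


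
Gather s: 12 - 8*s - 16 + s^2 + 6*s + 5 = s^2 - 2*s + 1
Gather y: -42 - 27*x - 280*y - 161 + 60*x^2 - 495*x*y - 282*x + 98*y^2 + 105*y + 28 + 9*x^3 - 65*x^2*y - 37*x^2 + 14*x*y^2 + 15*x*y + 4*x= 9*x^3 + 23*x^2 - 305*x + y^2*(14*x + 98) + y*(-65*x^2 - 480*x - 175) - 175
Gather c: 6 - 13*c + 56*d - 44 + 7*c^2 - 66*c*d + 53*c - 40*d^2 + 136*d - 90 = 7*c^2 + c*(40 - 66*d) - 40*d^2 + 192*d - 128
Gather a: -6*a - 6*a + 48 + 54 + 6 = 108 - 12*a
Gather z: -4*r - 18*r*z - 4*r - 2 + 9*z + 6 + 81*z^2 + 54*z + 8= -8*r + 81*z^2 + z*(63 - 18*r) + 12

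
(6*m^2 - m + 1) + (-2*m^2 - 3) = 4*m^2 - m - 2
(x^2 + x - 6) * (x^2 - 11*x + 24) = x^4 - 10*x^3 + 7*x^2 + 90*x - 144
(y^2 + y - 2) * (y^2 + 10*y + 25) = y^4 + 11*y^3 + 33*y^2 + 5*y - 50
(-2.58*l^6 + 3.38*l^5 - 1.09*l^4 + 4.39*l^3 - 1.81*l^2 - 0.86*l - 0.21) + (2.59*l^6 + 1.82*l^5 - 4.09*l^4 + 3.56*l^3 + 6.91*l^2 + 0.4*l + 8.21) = 0.00999999999999979*l^6 + 5.2*l^5 - 5.18*l^4 + 7.95*l^3 + 5.1*l^2 - 0.46*l + 8.0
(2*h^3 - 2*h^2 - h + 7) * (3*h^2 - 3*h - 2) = 6*h^5 - 12*h^4 - h^3 + 28*h^2 - 19*h - 14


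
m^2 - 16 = (m - 4)*(m + 4)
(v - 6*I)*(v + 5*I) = v^2 - I*v + 30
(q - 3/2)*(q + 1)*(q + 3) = q^3 + 5*q^2/2 - 3*q - 9/2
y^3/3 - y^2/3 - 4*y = y*(y/3 + 1)*(y - 4)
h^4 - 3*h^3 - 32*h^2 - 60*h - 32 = (h - 8)*(h + 1)*(h + 2)^2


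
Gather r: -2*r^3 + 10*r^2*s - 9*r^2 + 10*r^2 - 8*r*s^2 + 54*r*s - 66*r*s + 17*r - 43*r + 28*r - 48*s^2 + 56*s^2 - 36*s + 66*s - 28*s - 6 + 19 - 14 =-2*r^3 + r^2*(10*s + 1) + r*(-8*s^2 - 12*s + 2) + 8*s^2 + 2*s - 1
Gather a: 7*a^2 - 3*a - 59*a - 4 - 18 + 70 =7*a^2 - 62*a + 48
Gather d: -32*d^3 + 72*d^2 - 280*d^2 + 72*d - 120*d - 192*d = -32*d^3 - 208*d^2 - 240*d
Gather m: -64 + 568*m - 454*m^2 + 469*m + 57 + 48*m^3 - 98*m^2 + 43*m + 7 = 48*m^3 - 552*m^2 + 1080*m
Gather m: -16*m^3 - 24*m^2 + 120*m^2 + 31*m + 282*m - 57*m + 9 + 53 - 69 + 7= -16*m^3 + 96*m^2 + 256*m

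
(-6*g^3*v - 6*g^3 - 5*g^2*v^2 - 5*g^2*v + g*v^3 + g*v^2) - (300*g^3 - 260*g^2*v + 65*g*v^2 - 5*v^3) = -6*g^3*v - 306*g^3 - 5*g^2*v^2 + 255*g^2*v + g*v^3 - 64*g*v^2 + 5*v^3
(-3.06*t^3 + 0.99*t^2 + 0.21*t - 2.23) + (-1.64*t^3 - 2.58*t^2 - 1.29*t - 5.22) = -4.7*t^3 - 1.59*t^2 - 1.08*t - 7.45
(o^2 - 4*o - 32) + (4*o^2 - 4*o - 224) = 5*o^2 - 8*o - 256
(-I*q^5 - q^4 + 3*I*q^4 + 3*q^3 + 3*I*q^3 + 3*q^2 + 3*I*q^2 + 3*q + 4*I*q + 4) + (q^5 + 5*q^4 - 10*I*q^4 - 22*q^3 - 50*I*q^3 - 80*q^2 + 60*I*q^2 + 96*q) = q^5 - I*q^5 + 4*q^4 - 7*I*q^4 - 19*q^3 - 47*I*q^3 - 77*q^2 + 63*I*q^2 + 99*q + 4*I*q + 4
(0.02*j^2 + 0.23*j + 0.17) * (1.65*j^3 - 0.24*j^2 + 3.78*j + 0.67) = 0.033*j^5 + 0.3747*j^4 + 0.3009*j^3 + 0.842*j^2 + 0.7967*j + 0.1139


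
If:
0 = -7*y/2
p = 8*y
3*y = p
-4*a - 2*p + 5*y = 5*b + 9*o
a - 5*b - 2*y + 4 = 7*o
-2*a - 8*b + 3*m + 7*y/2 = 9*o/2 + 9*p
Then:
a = -2*o/5 - 4/5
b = 16/25 - 37*o/25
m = 88/75 - 407*o/150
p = 0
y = 0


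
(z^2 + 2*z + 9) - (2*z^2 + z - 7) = -z^2 + z + 16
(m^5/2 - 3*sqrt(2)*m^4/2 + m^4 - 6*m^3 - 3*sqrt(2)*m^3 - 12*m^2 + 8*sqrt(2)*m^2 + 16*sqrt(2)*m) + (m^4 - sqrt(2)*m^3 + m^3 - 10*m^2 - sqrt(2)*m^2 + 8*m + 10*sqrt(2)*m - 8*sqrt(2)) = m^5/2 - 3*sqrt(2)*m^4/2 + 2*m^4 - 4*sqrt(2)*m^3 - 5*m^3 - 22*m^2 + 7*sqrt(2)*m^2 + 8*m + 26*sqrt(2)*m - 8*sqrt(2)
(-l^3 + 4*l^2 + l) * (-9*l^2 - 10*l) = 9*l^5 - 26*l^4 - 49*l^3 - 10*l^2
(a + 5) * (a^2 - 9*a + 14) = a^3 - 4*a^2 - 31*a + 70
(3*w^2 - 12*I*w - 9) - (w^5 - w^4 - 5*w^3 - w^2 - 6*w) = -w^5 + w^4 + 5*w^3 + 4*w^2 + 6*w - 12*I*w - 9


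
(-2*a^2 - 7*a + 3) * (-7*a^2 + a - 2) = 14*a^4 + 47*a^3 - 24*a^2 + 17*a - 6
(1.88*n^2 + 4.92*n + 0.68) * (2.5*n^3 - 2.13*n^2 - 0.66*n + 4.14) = 4.7*n^5 + 8.2956*n^4 - 10.0204*n^3 + 3.0876*n^2 + 19.92*n + 2.8152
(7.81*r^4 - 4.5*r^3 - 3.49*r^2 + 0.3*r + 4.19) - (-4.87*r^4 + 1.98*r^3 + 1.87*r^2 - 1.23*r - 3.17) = 12.68*r^4 - 6.48*r^3 - 5.36*r^2 + 1.53*r + 7.36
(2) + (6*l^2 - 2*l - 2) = 6*l^2 - 2*l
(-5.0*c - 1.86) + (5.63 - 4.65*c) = 3.77 - 9.65*c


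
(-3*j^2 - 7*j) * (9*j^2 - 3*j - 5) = -27*j^4 - 54*j^3 + 36*j^2 + 35*j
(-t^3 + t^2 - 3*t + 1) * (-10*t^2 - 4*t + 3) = 10*t^5 - 6*t^4 + 23*t^3 + 5*t^2 - 13*t + 3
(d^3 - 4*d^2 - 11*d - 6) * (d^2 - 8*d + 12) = d^5 - 12*d^4 + 33*d^3 + 34*d^2 - 84*d - 72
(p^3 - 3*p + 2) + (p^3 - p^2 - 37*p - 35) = 2*p^3 - p^2 - 40*p - 33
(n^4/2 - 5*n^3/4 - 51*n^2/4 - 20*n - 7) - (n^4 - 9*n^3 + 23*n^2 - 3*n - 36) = -n^4/2 + 31*n^3/4 - 143*n^2/4 - 17*n + 29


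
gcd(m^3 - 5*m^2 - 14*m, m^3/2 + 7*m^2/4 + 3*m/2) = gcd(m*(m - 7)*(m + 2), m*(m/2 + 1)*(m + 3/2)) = m^2 + 2*m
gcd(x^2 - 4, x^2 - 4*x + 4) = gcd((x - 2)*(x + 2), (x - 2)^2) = x - 2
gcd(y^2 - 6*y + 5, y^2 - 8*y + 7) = y - 1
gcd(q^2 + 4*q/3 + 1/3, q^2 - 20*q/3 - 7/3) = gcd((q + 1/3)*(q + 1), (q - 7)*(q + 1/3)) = q + 1/3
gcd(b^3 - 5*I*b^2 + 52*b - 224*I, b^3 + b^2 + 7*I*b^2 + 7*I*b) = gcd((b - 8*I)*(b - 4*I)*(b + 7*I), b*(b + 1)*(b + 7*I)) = b + 7*I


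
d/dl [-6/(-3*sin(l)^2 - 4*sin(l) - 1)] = -12*(3*sin(l) + 2)*cos(l)/(3*sin(l)^2 + 4*sin(l) + 1)^2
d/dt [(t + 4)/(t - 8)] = -12/(t - 8)^2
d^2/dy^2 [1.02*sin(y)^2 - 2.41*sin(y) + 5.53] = 2.41*sin(y) + 2.04*cos(2*y)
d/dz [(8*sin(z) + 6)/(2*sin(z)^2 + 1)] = 8*(-3*sin(z) + cos(2*z))*cos(z)/(2 - cos(2*z))^2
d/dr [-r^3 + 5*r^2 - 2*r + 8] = -3*r^2 + 10*r - 2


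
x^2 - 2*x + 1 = (x - 1)^2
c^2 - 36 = (c - 6)*(c + 6)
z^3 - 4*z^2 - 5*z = z*(z - 5)*(z + 1)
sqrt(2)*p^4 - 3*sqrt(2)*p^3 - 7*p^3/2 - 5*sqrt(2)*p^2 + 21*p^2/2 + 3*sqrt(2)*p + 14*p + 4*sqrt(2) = (p - 4)*(p + 1)*(p - 2*sqrt(2))*(sqrt(2)*p + 1/2)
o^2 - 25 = (o - 5)*(o + 5)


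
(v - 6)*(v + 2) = v^2 - 4*v - 12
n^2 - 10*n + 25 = (n - 5)^2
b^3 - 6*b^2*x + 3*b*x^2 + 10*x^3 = (b - 5*x)*(b - 2*x)*(b + x)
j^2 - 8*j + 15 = (j - 5)*(j - 3)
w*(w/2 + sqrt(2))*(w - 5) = w^3/2 - 5*w^2/2 + sqrt(2)*w^2 - 5*sqrt(2)*w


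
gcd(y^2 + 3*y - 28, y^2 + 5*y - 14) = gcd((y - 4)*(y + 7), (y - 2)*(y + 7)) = y + 7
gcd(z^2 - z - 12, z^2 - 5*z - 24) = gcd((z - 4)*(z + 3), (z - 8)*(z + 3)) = z + 3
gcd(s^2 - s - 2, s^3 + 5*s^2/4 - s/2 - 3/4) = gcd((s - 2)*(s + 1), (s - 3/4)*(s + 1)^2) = s + 1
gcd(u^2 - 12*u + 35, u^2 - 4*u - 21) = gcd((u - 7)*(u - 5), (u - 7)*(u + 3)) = u - 7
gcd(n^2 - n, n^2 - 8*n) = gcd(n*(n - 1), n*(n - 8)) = n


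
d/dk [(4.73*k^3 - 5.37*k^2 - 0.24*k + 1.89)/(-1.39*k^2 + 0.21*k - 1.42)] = (-6.5747*k^4 + 1.9866*k^3 - 21.6111*k^2 + 20.505*k - 0.0561)/(1.9321*k^4 - 0.5838*k^3 + 3.9917*k^2 - 0.5964*k + 2.0164)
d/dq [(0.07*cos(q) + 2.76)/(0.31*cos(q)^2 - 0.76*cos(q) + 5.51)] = (0.0217*cos(q)^2 + 1.7112*cos(q) - 2.4833)*sin(q)/(0.0961*cos(q)^4 - 0.4712*cos(q)^3 + 3.9938*cos(q)^2 - 8.3752*cos(q) + 30.3601)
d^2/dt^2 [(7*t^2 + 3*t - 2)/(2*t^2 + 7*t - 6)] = 4*(-43*t^3 + 114*t^2 + 12*t + 128)/(8*t^6 + 84*t^5 + 222*t^4 - 161*t^3 - 666*t^2 + 756*t - 216)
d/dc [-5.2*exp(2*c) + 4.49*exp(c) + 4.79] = (4.49 - 10.4*exp(c))*exp(c)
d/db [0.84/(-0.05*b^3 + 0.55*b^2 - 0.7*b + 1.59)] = (0.126*b^2 - 0.924*b + 0.588)/(0.05*b^3 - 0.55*b^2 + 0.7*b - 1.59)^2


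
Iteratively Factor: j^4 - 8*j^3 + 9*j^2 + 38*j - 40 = (j - 4)*(j^3 - 4*j^2 - 7*j + 10) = (j - 4)*(j + 2)*(j^2 - 6*j + 5) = (j - 5)*(j - 4)*(j + 2)*(j - 1)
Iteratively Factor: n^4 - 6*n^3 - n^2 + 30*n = (n - 5)*(n^3 - n^2 - 6*n) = (n - 5)*(n + 2)*(n^2 - 3*n) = (n - 5)*(n - 3)*(n + 2)*(n)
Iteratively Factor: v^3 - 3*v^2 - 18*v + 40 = (v + 4)*(v^2 - 7*v + 10) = (v - 2)*(v + 4)*(v - 5)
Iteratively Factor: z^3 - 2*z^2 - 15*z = (z + 3)*(z^2 - 5*z) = (z - 5)*(z + 3)*(z)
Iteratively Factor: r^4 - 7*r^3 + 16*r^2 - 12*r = (r - 2)*(r^3 - 5*r^2 + 6*r) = r*(r - 2)*(r^2 - 5*r + 6) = r*(r - 3)*(r - 2)*(r - 2)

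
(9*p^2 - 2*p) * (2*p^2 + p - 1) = 18*p^4 + 5*p^3 - 11*p^2 + 2*p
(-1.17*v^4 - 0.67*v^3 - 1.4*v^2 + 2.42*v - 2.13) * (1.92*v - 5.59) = -2.2464*v^5 + 5.2539*v^4 + 1.0573*v^3 + 12.4724*v^2 - 17.6174*v + 11.9067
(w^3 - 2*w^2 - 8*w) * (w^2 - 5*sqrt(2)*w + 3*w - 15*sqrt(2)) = w^5 - 5*sqrt(2)*w^4 + w^4 - 14*w^3 - 5*sqrt(2)*w^3 - 24*w^2 + 70*sqrt(2)*w^2 + 120*sqrt(2)*w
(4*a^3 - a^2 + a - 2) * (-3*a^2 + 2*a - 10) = -12*a^5 + 11*a^4 - 45*a^3 + 18*a^2 - 14*a + 20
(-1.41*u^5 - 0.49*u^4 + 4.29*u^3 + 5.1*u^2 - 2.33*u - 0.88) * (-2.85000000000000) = 4.0185*u^5 + 1.3965*u^4 - 12.2265*u^3 - 14.535*u^2 + 6.6405*u + 2.508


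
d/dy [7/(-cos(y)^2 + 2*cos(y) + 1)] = 14*(1 - cos(y))*sin(y)/(sin(y)^2 + 2*cos(y))^2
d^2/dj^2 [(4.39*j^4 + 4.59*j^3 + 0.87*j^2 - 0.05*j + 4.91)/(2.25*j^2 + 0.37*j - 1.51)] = (44.4487499999999*j^6 + 21.92805*j^5 - 85.884204*j^4 - 8.75209600000001*j^3 + 271.60527*j^2 + 86.300154*j + 38.619312)/(11.390625*j^6 + 5.619375*j^5 - 22.00905*j^4 - 7.491797*j^3 + 14.770518*j^2 + 2.530911*j - 3.442951)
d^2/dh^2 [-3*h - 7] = 0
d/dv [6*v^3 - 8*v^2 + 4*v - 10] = 18*v^2 - 16*v + 4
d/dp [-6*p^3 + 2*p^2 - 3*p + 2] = -18*p^2 + 4*p - 3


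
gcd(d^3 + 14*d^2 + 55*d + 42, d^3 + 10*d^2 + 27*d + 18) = d^2 + 7*d + 6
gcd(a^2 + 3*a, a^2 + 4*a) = a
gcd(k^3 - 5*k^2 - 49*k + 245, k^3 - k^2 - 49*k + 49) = k^2 - 49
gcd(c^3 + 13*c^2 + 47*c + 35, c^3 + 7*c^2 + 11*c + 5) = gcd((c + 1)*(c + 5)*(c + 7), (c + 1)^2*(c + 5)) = c^2 + 6*c + 5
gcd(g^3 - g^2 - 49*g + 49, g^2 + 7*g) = g + 7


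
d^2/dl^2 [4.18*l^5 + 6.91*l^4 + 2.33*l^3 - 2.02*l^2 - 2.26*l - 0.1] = 83.6*l^3 + 82.92*l^2 + 13.98*l - 4.04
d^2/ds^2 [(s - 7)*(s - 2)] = 2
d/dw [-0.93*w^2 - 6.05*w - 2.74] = -1.86*w - 6.05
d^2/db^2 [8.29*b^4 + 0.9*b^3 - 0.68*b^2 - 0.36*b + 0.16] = 99.48*b^2 + 5.4*b - 1.36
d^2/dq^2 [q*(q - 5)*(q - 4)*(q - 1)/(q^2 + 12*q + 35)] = 2*(q^6 + 36*q^5 + 537*q^4 + 1902*q^3 - 8295*q^2 - 34650*q + 43925)/(q^6 + 36*q^5 + 537*q^4 + 4248*q^3 + 18795*q^2 + 44100*q + 42875)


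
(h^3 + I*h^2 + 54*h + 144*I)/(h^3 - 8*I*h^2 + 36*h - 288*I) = (h + 3*I)/(h - 6*I)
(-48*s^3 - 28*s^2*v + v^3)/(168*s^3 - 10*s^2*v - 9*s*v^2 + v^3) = (-2*s - v)/(7*s - v)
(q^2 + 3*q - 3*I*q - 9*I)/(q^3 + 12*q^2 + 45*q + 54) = (q - 3*I)/(q^2 + 9*q + 18)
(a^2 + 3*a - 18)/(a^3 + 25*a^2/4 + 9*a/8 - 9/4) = 8*(a - 3)/(8*a^2 + 2*a - 3)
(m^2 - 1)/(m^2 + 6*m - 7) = (m + 1)/(m + 7)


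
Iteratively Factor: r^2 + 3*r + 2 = (r + 1)*(r + 2)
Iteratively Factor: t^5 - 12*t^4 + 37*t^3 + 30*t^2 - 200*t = (t - 4)*(t^4 - 8*t^3 + 5*t^2 + 50*t) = (t - 5)*(t - 4)*(t^3 - 3*t^2 - 10*t) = t*(t - 5)*(t - 4)*(t^2 - 3*t - 10) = t*(t - 5)*(t - 4)*(t + 2)*(t - 5)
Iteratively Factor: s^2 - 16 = (s - 4)*(s + 4)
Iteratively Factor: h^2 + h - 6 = (h + 3)*(h - 2)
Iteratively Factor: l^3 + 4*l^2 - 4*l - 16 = (l - 2)*(l^2 + 6*l + 8) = (l - 2)*(l + 2)*(l + 4)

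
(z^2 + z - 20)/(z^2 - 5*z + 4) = (z + 5)/(z - 1)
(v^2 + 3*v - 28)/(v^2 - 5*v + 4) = (v + 7)/(v - 1)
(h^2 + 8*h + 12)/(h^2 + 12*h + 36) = (h + 2)/(h + 6)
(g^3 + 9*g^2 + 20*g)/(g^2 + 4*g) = g + 5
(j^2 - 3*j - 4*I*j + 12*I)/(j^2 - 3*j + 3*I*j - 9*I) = (j - 4*I)/(j + 3*I)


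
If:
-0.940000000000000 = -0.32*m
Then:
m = 2.94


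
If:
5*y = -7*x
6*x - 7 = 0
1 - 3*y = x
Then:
No Solution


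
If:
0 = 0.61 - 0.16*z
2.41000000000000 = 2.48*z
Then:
No Solution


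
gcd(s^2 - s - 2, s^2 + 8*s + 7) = s + 1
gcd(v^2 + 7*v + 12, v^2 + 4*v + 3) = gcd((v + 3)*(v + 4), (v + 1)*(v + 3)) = v + 3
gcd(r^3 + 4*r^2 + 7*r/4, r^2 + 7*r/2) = r^2 + 7*r/2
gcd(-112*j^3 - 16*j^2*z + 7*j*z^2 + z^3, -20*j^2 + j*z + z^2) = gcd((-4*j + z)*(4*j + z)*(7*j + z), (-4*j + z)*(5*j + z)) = -4*j + z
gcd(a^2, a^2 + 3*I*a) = a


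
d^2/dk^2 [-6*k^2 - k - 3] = -12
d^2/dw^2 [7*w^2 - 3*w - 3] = 14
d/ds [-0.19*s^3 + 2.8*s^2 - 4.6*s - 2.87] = -0.57*s^2 + 5.6*s - 4.6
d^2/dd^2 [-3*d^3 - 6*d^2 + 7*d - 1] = -18*d - 12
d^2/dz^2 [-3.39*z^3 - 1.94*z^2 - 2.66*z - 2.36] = -20.34*z - 3.88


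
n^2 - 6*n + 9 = (n - 3)^2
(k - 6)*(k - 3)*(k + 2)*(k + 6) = k^4 - k^3 - 42*k^2 + 36*k + 216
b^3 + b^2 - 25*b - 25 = (b - 5)*(b + 1)*(b + 5)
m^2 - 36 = (m - 6)*(m + 6)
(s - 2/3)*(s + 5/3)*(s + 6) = s^3 + 7*s^2 + 44*s/9 - 20/3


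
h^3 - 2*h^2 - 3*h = h*(h - 3)*(h + 1)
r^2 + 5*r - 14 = (r - 2)*(r + 7)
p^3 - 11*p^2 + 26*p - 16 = (p - 8)*(p - 2)*(p - 1)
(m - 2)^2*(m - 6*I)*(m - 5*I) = m^4 - 4*m^3 - 11*I*m^3 - 26*m^2 + 44*I*m^2 + 120*m - 44*I*m - 120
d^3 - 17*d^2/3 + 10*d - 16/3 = (d - 8/3)*(d - 2)*(d - 1)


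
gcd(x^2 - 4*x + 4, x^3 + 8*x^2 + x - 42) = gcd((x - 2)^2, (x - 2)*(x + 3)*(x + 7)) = x - 2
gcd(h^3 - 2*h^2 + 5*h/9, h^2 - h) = h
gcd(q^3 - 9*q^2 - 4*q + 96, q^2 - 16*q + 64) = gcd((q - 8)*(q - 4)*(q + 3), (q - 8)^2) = q - 8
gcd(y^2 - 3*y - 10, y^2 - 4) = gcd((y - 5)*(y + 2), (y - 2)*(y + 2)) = y + 2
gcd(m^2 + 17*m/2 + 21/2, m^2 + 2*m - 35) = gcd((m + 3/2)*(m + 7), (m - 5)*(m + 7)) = m + 7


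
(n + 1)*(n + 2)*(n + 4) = n^3 + 7*n^2 + 14*n + 8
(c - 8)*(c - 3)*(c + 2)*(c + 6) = c^4 - 3*c^3 - 52*c^2 + 60*c + 288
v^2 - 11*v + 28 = (v - 7)*(v - 4)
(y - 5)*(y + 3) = y^2 - 2*y - 15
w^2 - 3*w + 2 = (w - 2)*(w - 1)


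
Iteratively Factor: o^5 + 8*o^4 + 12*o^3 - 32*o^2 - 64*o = (o)*(o^4 + 8*o^3 + 12*o^2 - 32*o - 64) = o*(o + 2)*(o^3 + 6*o^2 - 32) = o*(o + 2)*(o + 4)*(o^2 + 2*o - 8) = o*(o - 2)*(o + 2)*(o + 4)*(o + 4)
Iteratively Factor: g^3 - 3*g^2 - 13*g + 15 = (g + 3)*(g^2 - 6*g + 5) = (g - 5)*(g + 3)*(g - 1)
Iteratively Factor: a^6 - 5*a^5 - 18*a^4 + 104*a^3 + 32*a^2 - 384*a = (a + 4)*(a^5 - 9*a^4 + 18*a^3 + 32*a^2 - 96*a) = (a - 3)*(a + 4)*(a^4 - 6*a^3 + 32*a) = (a - 4)*(a - 3)*(a + 4)*(a^3 - 2*a^2 - 8*a) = (a - 4)^2*(a - 3)*(a + 4)*(a^2 + 2*a) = a*(a - 4)^2*(a - 3)*(a + 4)*(a + 2)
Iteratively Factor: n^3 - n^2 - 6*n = (n)*(n^2 - n - 6) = n*(n - 3)*(n + 2)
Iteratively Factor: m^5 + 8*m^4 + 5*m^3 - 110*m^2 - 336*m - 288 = (m - 4)*(m^4 + 12*m^3 + 53*m^2 + 102*m + 72) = (m - 4)*(m + 2)*(m^3 + 10*m^2 + 33*m + 36) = (m - 4)*(m + 2)*(m + 3)*(m^2 + 7*m + 12) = (m - 4)*(m + 2)*(m + 3)*(m + 4)*(m + 3)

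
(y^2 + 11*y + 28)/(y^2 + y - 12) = (y + 7)/(y - 3)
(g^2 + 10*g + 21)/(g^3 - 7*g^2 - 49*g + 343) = (g + 3)/(g^2 - 14*g + 49)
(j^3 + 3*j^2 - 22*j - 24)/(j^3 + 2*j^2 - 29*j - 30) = (j - 4)/(j - 5)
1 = 1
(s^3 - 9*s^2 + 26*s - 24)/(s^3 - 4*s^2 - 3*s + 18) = (s^2 - 6*s + 8)/(s^2 - s - 6)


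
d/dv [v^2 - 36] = 2*v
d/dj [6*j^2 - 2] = 12*j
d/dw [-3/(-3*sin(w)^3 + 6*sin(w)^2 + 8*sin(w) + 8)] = 3*(-9*sin(w)^2 + 12*sin(w) + 8)*cos(w)/(-3*sin(w)^3 + 6*sin(w)^2 + 8*sin(w) + 8)^2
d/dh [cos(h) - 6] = -sin(h)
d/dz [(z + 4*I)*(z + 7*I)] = 2*z + 11*I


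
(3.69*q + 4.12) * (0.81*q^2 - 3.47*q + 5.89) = 2.9889*q^3 - 9.4671*q^2 + 7.4377*q + 24.2668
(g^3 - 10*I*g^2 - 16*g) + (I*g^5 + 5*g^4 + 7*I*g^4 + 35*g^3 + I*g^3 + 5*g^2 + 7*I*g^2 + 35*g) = I*g^5 + 5*g^4 + 7*I*g^4 + 36*g^3 + I*g^3 + 5*g^2 - 3*I*g^2 + 19*g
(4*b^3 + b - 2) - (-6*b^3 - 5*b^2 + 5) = 10*b^3 + 5*b^2 + b - 7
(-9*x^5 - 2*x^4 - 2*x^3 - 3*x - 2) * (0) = 0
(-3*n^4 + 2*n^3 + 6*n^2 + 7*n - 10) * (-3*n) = 9*n^5 - 6*n^4 - 18*n^3 - 21*n^2 + 30*n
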